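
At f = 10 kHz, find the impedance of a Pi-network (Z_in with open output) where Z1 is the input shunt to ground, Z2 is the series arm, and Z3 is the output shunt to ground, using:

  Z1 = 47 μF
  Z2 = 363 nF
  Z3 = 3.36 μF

Step 1 — Angular frequency: ω = 2π·f = 2π·1e+04 = 6.283e+04 rad/s.
Step 2 — Component impedances:
  Z1: Z = 1/(jωC) = -j/(ω·C) = 0 - j0.3386 Ω
  Z2: Z = 1/(jωC) = -j/(ω·C) = 0 - j43.84 Ω
  Z3: Z = 1/(jωC) = -j/(ω·C) = 0 - j4.737 Ω
Step 3 — With open output, the series arm Z2 and the output shunt Z3 appear in series to ground: Z2 + Z3 = 0 - j48.58 Ω.
Step 4 — Parallel with input shunt Z1: Z_in = Z1 || (Z2 + Z3) = 0 - j0.3363 Ω = 0.3363∠-90.0° Ω.

Z = 0 - j0.3363 Ω = 0.3363∠-90.0° Ω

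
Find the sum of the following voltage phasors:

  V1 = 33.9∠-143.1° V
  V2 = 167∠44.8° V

Step 1 — Convert each phasor to rectangular form:
  V1 = 33.9·(cos(-143.1°) + j·sin(-143.1°)) = -27.11 - j20.35 V
  V2 = 167·(cos(44.8°) + j·sin(44.8°)) = 118.5 + j117.7 V
Step 2 — Sum components: V_total = 91.39 + j97.32 V.
Step 3 — Convert to polar: |V_total| = 133.5 V, ∠V_total = 46.8°.

V_total = 133.5∠46.8° V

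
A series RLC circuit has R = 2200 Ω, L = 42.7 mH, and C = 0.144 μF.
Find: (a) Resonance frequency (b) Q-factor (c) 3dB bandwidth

Step 1 — Resonance: ω₀ = 1/√(LC) = 1/√(0.0427·1.44e-07) = 1.275e+04 rad/s.
Step 2 — f₀ = ω₀/(2π) = 2030 Hz.
Step 3 — Series Q: Q = ω₀L/R = 1.275e+04·0.0427/2200 = 0.2475.
Step 4 — Bandwidth: Δω = ω₀/Q = 5.152e+04 rad/s; BW = Δω/(2π) = 8200 Hz.

(a) f₀ = 2030 Hz  (b) Q = 0.2475  (c) BW = 8200 Hz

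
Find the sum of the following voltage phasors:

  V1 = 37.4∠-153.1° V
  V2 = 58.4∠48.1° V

Step 1 — Convert each phasor to rectangular form:
  V1 = 37.4·(cos(-153.1°) + j·sin(-153.1°)) = -33.35 - j16.92 V
  V2 = 58.4·(cos(48.1°) + j·sin(48.1°)) = 39 + j43.47 V
Step 2 — Sum components: V_total = 5.648 + j26.55 V.
Step 3 — Convert to polar: |V_total| = 27.14 V, ∠V_total = 78.0°.

V_total = 27.14∠78.0° V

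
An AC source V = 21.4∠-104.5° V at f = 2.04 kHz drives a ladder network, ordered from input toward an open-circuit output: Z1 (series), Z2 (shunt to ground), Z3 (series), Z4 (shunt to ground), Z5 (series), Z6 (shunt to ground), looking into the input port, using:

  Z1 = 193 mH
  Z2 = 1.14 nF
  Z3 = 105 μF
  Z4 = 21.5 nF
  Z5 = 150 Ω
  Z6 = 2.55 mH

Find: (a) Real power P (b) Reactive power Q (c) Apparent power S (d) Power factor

Step 1 — Angular frequency: ω = 2π·f = 2π·2040 = 1.282e+04 rad/s.
Step 2 — Component impedances:
  Z1: Z = jωL = j·1.282e+04·0.193 = 0 + j2474 Ω
  Z2: Z = 1/(jωC) = -j/(ω·C) = 0 - j6.844e+04 Ω
  Z3: Z = 1/(jωC) = -j/(ω·C) = 0 - j0.743 Ω
  Z4: Z = 1/(jωC) = -j/(ω·C) = 0 - j3629 Ω
  Z5: Z = R = 150 Ω
  Z6: Z = jωL = j·1.282e+04·0.00255 = 0 + j32.69 Ω
Step 3 — Ladder network (open output): work backward from the far end, alternating series and parallel combinations. Z_in = 152.6 + j2499 Ω = 2504∠86.5° Ω.
Step 4 — Source phasor: V = 21.4∠-104.5° V = -5.358 - j20.72 V.
Step 5 — Current: I = V / Z = -0.008389 + j0.001632 A = 0.008546∠169.0° A.
Step 6 — Complex power: S = V·I* = 0.01114 + j0.1826 VA.
Step 7 — Real power: P = Re(S) = 0.01114 W.
Step 8 — Reactive power: Q = Im(S) = 0.1826 VAR.
Step 9 — Apparent power: |S| = 0.1829 VA.
Step 10 — Power factor: PF = P/|S| = 0.06094 (lagging).

(a) P = 0.01114 W  (b) Q = 0.1826 VAR  (c) S = 0.1829 VA  (d) PF = 0.06094 (lagging)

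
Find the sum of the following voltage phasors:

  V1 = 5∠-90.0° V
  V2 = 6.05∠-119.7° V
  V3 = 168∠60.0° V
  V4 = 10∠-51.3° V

Step 1 — Convert each phasor to rectangular form:
  V1 = 5·(cos(-90.0°) + j·sin(-90.0°)) = 0 - j5 V
  V2 = 6.05·(cos(-119.7°) + j·sin(-119.7°)) = -2.998 - j5.255 V
  V3 = 168·(cos(60.0°) + j·sin(60.0°)) = 84 + j145.5 V
  V4 = 10·(cos(-51.3°) + j·sin(-51.3°)) = 6.252 - j7.804 V
Step 2 — Sum components: V_total = 87.25 + j127.4 V.
Step 3 — Convert to polar: |V_total| = 154.4 V, ∠V_total = 55.6°.

V_total = 154.4∠55.6° V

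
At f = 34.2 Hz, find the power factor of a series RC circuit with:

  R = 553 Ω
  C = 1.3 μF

Step 1 — Angular frequency: ω = 2π·f = 2π·34.2 = 214.9 rad/s.
Step 2 — Component impedances:
  R: Z = R = 553 Ω
  C: Z = 1/(jωC) = -j/(ω·C) = 0 - j3580 Ω
Step 3 — Series combination: Z_total = R + C = 553 - j3580 Ω = 3622∠-81.2° Ω.
Step 4 — Power factor: PF = cos(φ) = Re(Z)/|Z| = 553/3622 = 0.1527.
Step 5 — Type: Im(Z) = -3580 ⇒ leading (phase φ = -81.2°).

PF = 0.1527 (leading, φ = -81.2°)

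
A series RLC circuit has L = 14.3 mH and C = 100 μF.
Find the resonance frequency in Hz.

Step 1 — Resonance condition Im(Z)=0 gives ω₀ = 1/√(LC).
Step 2 — ω₀ = 1/√(0.0143·0.0001) = 836.2 rad/s.
Step 3 — f₀ = ω₀/(2π) = 133.1 Hz.

f₀ = 133.1 Hz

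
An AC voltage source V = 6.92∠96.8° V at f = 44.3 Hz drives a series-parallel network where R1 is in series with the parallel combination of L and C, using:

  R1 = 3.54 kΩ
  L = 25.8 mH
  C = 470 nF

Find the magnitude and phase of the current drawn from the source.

Step 1 — Angular frequency: ω = 2π·f = 2π·44.3 = 278.3 rad/s.
Step 2 — Component impedances:
  R1: Z = R = 3540 Ω
  L: Z = jωL = j·278.3·0.0258 = 0 + j7.181 Ω
  C: Z = 1/(jωC) = -j/(ω·C) = 0 - j7644 Ω
Step 3 — Parallel branch: L || C = 1/(1/L + 1/C) = 0 + j7.188 Ω.
Step 4 — Series with R1: Z_total = R1 + (L || C) = 3540 + j7.188 Ω = 3540∠0.1° Ω.
Step 5 — Source phasor: V = 6.92∠96.8° V = -0.8194 + j6.871 V.
Step 6 — Ohm's law: I = V / Z_total = (-0.8194 + j6.871) / (3540 + j7.188) = -0.0002275 + j0.001942 A.
Step 7 — Convert to polar: |I| = 0.001955 A, ∠I = 96.7°.

I = 0.001955∠96.7° A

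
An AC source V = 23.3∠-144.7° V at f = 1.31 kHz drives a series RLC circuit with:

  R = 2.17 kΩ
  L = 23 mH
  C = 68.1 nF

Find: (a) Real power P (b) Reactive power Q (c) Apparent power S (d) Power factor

Step 1 — Angular frequency: ω = 2π·f = 2π·1310 = 8231 rad/s.
Step 2 — Component impedances:
  R: Z = R = 2170 Ω
  L: Z = jωL = j·8231·0.023 = 0 + j189.3 Ω
  C: Z = 1/(jωC) = -j/(ω·C) = 0 - j1784 Ω
Step 3 — Series combination: Z_total = R + L + C = 2170 - j1595 Ω = 2693∠-36.3° Ω.
Step 4 — Source phasor: V = 23.3∠-144.7° V = -19.02 - j13.46 V.
Step 5 — Current: I = V / Z = -0.002729 - j0.00821 A = 0.008652∠-108.4° A.
Step 6 — Complex power: S = V·I* = 0.1624 - j0.1194 VA.
Step 7 — Real power: P = Re(S) = 0.1624 W.
Step 8 — Reactive power: Q = Im(S) = -0.1194 VAR.
Step 9 — Apparent power: |S| = 0.2016 VA.
Step 10 — Power factor: PF = P/|S| = 0.8058 (leading).

(a) P = 0.1624 W  (b) Q = -0.1194 VAR  (c) S = 0.2016 VA  (d) PF = 0.8058 (leading)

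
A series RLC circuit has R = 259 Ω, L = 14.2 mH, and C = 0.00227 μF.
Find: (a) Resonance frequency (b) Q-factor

Step 1 — Resonance condition Im(Z)=0 gives ω₀ = 1/√(LC).
Step 2 — ω₀ = 1/√(0.0142·2.27e-09) = 1.761e+05 rad/s.
Step 3 — f₀ = ω₀/(2π) = 2.803e+04 Hz.
Step 4 — Series Q: Q = ω₀L/R = 1.761e+05·0.0142/259 = 9.657.

(a) f₀ = 2.803e+04 Hz  (b) Q = 9.657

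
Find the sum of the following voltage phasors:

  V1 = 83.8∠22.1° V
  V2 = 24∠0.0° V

Step 1 — Convert each phasor to rectangular form:
  V1 = 83.8·(cos(22.1°) + j·sin(22.1°)) = 77.64 + j31.53 V
  V2 = 24·(cos(0.0°) + j·sin(0.0°)) = 24 V
Step 2 — Sum components: V_total = 101.6 + j31.53 V.
Step 3 — Convert to polar: |V_total| = 106.4 V, ∠V_total = 17.2°.

V_total = 106.4∠17.2° V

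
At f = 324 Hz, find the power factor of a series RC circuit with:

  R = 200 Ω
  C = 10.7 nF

Step 1 — Angular frequency: ω = 2π·f = 2π·324 = 2036 rad/s.
Step 2 — Component impedances:
  R: Z = R = 200 Ω
  C: Z = 1/(jωC) = -j/(ω·C) = 0 - j4.591e+04 Ω
Step 3 — Series combination: Z_total = R + C = 200 - j4.591e+04 Ω = 4.591e+04∠-89.8° Ω.
Step 4 — Power factor: PF = cos(φ) = Re(Z)/|Z| = 200/4.591e+04 = 0.004356.
Step 5 — Type: Im(Z) = -4.591e+04 ⇒ leading (phase φ = -89.8°).

PF = 0.004356 (leading, φ = -89.8°)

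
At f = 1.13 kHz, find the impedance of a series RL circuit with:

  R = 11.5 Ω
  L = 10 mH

Step 1 — Angular frequency: ω = 2π·f = 2π·1130 = 7100 rad/s.
Step 2 — Component impedances:
  R: Z = R = 11.5 Ω
  L: Z = jωL = j·7100·0.01 = 0 + j71 Ω
Step 3 — Series combination: Z_total = R + L = 11.5 + j71 Ω = 71.93∠80.8° Ω.

Z = 11.5 + j71 Ω = 71.93∠80.8° Ω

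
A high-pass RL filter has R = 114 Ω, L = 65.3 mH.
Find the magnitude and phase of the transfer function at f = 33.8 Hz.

Step 1 — Angular frequency: ω = 2π·33.8 = 212.4 rad/s.
Step 2 — Transfer function: H(jω) = jωL/(R + jωL).
Step 3 — Numerator jωL = j·13.87; denominator R + jωL = 114 + j13.87.
Step 4 — H = 0.01458 + j0.1199.
Step 5 — Magnitude: |H| = 0.1208 (-18.4 dB); phase: φ = 83.1°.

|H| = 0.1208 (-18.4 dB), φ = 83.1°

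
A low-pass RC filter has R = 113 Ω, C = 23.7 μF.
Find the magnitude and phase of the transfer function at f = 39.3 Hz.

Step 1 — Angular frequency: ω = 2π·39.3 = 246.9 rad/s.
Step 2 — Transfer function: H(jω) = 1/(1 + jωRC).
Step 3 — Denominator: 1 + jωRC = 1 + j·246.9·113·2.37e-05 = 1 + j0.6613.
Step 4 — H = 0.6957 - j0.4601.
Step 5 — Magnitude: |H| = 0.8341 (-1.6 dB); phase: φ = -33.5°.

|H| = 0.8341 (-1.6 dB), φ = -33.5°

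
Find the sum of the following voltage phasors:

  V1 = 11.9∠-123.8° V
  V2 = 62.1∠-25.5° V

Step 1 — Convert each phasor to rectangular form:
  V1 = 11.9·(cos(-123.8°) + j·sin(-123.8°)) = -6.62 - j9.889 V
  V2 = 62.1·(cos(-25.5°) + j·sin(-25.5°)) = 56.05 - j26.73 V
Step 2 — Sum components: V_total = 49.43 - j36.62 V.
Step 3 — Convert to polar: |V_total| = 61.52 V, ∠V_total = -36.5°.

V_total = 61.52∠-36.5° V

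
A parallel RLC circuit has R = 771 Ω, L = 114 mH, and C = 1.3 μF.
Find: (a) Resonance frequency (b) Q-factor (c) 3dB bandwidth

Step 1 — Resonance: ω₀ = 1/√(LC) = 1/√(0.114·1.3e-06) = 2598 rad/s.
Step 2 — f₀ = ω₀/(2π) = 413.4 Hz.
Step 3 — Parallel Q: Q = R/(ω₀L) = 771/(2598·0.114) = 2.604.
Step 4 — Bandwidth: Δω = ω₀/Q = 997.7 rad/s; BW = Δω/(2π) = 158.8 Hz.

(a) f₀ = 413.4 Hz  (b) Q = 2.604  (c) BW = 158.8 Hz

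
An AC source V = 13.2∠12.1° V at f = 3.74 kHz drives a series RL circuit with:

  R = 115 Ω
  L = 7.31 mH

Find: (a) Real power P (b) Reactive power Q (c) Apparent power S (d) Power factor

Step 1 — Angular frequency: ω = 2π·f = 2π·3740 = 2.35e+04 rad/s.
Step 2 — Component impedances:
  R: Z = R = 115 Ω
  L: Z = jωL = j·2.35e+04·0.00731 = 0 + j171.8 Ω
Step 3 — Series combination: Z_total = R + L = 115 + j171.8 Ω = 206.7∠56.2° Ω.
Step 4 — Source phasor: V = 13.2∠12.1° V = 12.91 + j2.767 V.
Step 5 — Current: I = V / Z = 0.04586 - j0.04444 A = 0.06385∠-44.1° A.
Step 6 — Complex power: S = V·I* = 0.4689 + j0.7004 VA.
Step 7 — Real power: P = Re(S) = 0.4689 W.
Step 8 — Reactive power: Q = Im(S) = 0.7004 VAR.
Step 9 — Apparent power: |S| = 0.8429 VA.
Step 10 — Power factor: PF = P/|S| = 0.5563 (lagging).

(a) P = 0.4689 W  (b) Q = 0.7004 VAR  (c) S = 0.8429 VA  (d) PF = 0.5563 (lagging)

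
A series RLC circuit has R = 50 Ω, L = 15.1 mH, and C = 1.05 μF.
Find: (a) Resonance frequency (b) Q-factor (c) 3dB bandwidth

Step 1 — Resonance: ω₀ = 1/√(LC) = 1/√(0.0151·1.05e-06) = 7942 rad/s.
Step 2 — f₀ = ω₀/(2π) = 1264 Hz.
Step 3 — Series Q: Q = ω₀L/R = 7942·0.0151/50 = 2.398.
Step 4 — Bandwidth: Δω = ω₀/Q = 3311 rad/s; BW = Δω/(2π) = 527 Hz.

(a) f₀ = 1264 Hz  (b) Q = 2.398  (c) BW = 527 Hz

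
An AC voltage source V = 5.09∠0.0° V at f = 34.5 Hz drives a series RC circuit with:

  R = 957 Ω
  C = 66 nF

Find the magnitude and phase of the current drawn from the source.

Step 1 — Angular frequency: ω = 2π·f = 2π·34.5 = 216.8 rad/s.
Step 2 — Component impedances:
  R: Z = R = 957 Ω
  C: Z = 1/(jωC) = -j/(ω·C) = 0 - j6.99e+04 Ω
Step 3 — Series combination: Z_total = R + C = 957 - j6.99e+04 Ω = 6.99e+04∠-89.2° Ω.
Step 4 — Source phasor: V = 5.09∠0.0° V = 5.09 V.
Step 5 — Ohm's law: I = V / Z_total = (5.09) / (957 - j6.99e+04) = 9.969e-07 + j7.281e-05 A.
Step 6 — Convert to polar: |I| = 7.281e-05 A, ∠I = 89.2°.

I = 7.281e-05∠89.2° A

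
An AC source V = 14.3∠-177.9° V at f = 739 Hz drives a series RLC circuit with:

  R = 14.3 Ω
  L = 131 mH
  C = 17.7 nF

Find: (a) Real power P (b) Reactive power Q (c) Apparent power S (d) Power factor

Step 1 — Angular frequency: ω = 2π·f = 2π·739 = 4643 rad/s.
Step 2 — Component impedances:
  R: Z = R = 14.3 Ω
  L: Z = jωL = j·4643·0.131 = 0 + j608.3 Ω
  C: Z = 1/(jωC) = -j/(ω·C) = 0 - j1.217e+04 Ω
Step 3 — Series combination: Z_total = R + L + C = 14.3 - j1.156e+04 Ω = 1.156e+04∠-89.9° Ω.
Step 4 — Source phasor: V = 14.3∠-177.9° V = -14.29 - j0.524 V.
Step 5 — Current: I = V / Z = 4.38e-05 - j0.001236 A = 0.001237∠-88.0° A.
Step 6 — Complex power: S = V·I* = 2.189e-05 - j0.01769 VA.
Step 7 — Real power: P = Re(S) = 2.189e-05 W.
Step 8 — Reactive power: Q = Im(S) = -0.01769 VAR.
Step 9 — Apparent power: |S| = 0.01769 VA.
Step 10 — Power factor: PF = P/|S| = 0.001237 (leading).

(a) P = 2.189e-05 W  (b) Q = -0.01769 VAR  (c) S = 0.01769 VA  (d) PF = 0.001237 (leading)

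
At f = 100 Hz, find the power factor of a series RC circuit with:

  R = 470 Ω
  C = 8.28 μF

Step 1 — Angular frequency: ω = 2π·f = 2π·100 = 628.3 rad/s.
Step 2 — Component impedances:
  R: Z = R = 470 Ω
  C: Z = 1/(jωC) = -j/(ω·C) = 0 - j192.2 Ω
Step 3 — Series combination: Z_total = R + C = 470 - j192.2 Ω = 507.8∠-22.2° Ω.
Step 4 — Power factor: PF = cos(φ) = Re(Z)/|Z| = 470/507.8 = 0.9256.
Step 5 — Type: Im(Z) = -192.2 ⇒ leading (phase φ = -22.2°).

PF = 0.9256 (leading, φ = -22.2°)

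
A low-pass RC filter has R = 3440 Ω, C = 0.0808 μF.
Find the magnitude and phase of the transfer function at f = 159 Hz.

Step 1 — Angular frequency: ω = 2π·159 = 999 rad/s.
Step 2 — Transfer function: H(jω) = 1/(1 + jωRC).
Step 3 — Denominator: 1 + jωRC = 1 + j·999·3440·8.08e-08 = 1 + j0.2777.
Step 4 — H = 0.9284 - j0.2578.
Step 5 — Magnitude: |H| = 0.9635 (-0.3 dB); phase: φ = -15.5°.

|H| = 0.9635 (-0.3 dB), φ = -15.5°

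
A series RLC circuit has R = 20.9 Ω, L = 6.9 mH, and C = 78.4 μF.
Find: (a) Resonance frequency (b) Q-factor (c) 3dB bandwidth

Step 1 — Resonance: ω₀ = 1/√(LC) = 1/√(0.0069·7.84e-05) = 1360 rad/s.
Step 2 — f₀ = ω₀/(2π) = 216.4 Hz.
Step 3 — Series Q: Q = ω₀L/R = 1360·0.0069/20.9 = 0.4489.
Step 4 — Bandwidth: Δω = ω₀/Q = 3029 rad/s; BW = Δω/(2π) = 482.1 Hz.

(a) f₀ = 216.4 Hz  (b) Q = 0.4489  (c) BW = 482.1 Hz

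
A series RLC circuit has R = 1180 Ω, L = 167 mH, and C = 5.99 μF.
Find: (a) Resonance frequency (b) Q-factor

Step 1 — Resonance condition Im(Z)=0 gives ω₀ = 1/√(LC).
Step 2 — ω₀ = 1/√(0.167·5.99e-06) = 999.8 rad/s.
Step 3 — f₀ = ω₀/(2π) = 159.1 Hz.
Step 4 — Series Q: Q = ω₀L/R = 999.8·0.167/1180 = 0.1415.

(a) f₀ = 159.1 Hz  (b) Q = 0.1415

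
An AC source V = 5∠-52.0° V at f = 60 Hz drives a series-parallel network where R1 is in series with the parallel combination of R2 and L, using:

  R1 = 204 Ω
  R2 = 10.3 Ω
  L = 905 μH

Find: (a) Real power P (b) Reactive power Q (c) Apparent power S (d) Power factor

Step 1 — Angular frequency: ω = 2π·f = 2π·60 = 377 rad/s.
Step 2 — Component impedances:
  R1: Z = R = 204 Ω
  R2: Z = R = 10.3 Ω
  L: Z = jωL = j·377·0.000905 = 0 + j0.3412 Ω
Step 3 — Parallel branch: R2 || L = 1/(1/R2 + 1/L) = 0.01129 + j0.3408 Ω.
Step 4 — Series with R1: Z_total = R1 + (R2 || L) = 204 + j0.3408 Ω = 204∠0.1° Ω.
Step 5 — Source phasor: V = 5∠-52.0° V = 3.078 - j3.94 V.
Step 6 — Current: I = V / Z = 0.01506 - j0.01934 A = 0.02451∠-52.1° A.
Step 7 — Complex power: S = V·I* = 0.1225 + j0.0002047 VA.
Step 8 — Real power: P = Re(S) = 0.1225 W.
Step 9 — Reactive power: Q = Im(S) = 0.0002047 VAR.
Step 10 — Apparent power: |S| = 0.1225 VA.
Step 11 — Power factor: PF = P/|S| = 1 (lagging).

(a) P = 0.1225 W  (b) Q = 0.0002047 VAR  (c) S = 0.1225 VA  (d) PF = 1 (lagging)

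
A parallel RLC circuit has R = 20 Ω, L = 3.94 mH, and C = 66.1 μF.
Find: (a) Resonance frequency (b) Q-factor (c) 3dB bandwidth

Step 1 — Resonance: ω₀ = 1/√(LC) = 1/√(0.00394·6.61e-05) = 1960 rad/s.
Step 2 — f₀ = ω₀/(2π) = 311.9 Hz.
Step 3 — Parallel Q: Q = R/(ω₀L) = 20/(1960·0.00394) = 2.59.
Step 4 — Bandwidth: Δω = ω₀/Q = 756.4 rad/s; BW = Δω/(2π) = 120.4 Hz.

(a) f₀ = 311.9 Hz  (b) Q = 2.59  (c) BW = 120.4 Hz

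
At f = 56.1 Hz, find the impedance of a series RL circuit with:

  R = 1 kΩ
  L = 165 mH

Step 1 — Angular frequency: ω = 2π·f = 2π·56.1 = 352.5 rad/s.
Step 2 — Component impedances:
  R: Z = R = 1000 Ω
  L: Z = jωL = j·352.5·0.165 = 0 + j58.16 Ω
Step 3 — Series combination: Z_total = R + L = 1000 + j58.16 Ω = 1002∠3.3° Ω.

Z = 1000 + j58.16 Ω = 1002∠3.3° Ω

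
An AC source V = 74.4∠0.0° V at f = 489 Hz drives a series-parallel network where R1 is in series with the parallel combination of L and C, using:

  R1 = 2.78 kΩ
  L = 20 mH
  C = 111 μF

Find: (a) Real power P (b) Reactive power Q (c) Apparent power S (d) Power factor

Step 1 — Angular frequency: ω = 2π·f = 2π·489 = 3072 rad/s.
Step 2 — Component impedances:
  R1: Z = R = 2780 Ω
  L: Z = jωL = j·3072·0.02 = 0 + j61.45 Ω
  C: Z = 1/(jωC) = -j/(ω·C) = 0 - j2.932 Ω
Step 3 — Parallel branch: L || C = 1/(1/L + 1/C) = 0 - j3.079 Ω.
Step 4 — Series with R1: Z_total = R1 + (L || C) = 2780 - j3.079 Ω = 2780∠-0.1° Ω.
Step 5 — Source phasor: V = 74.4∠0.0° V = 74.4 V.
Step 6 — Current: I = V / Z = 0.02676 + j2.964e-05 A = 0.02676∠0.1° A.
Step 7 — Complex power: S = V·I* = 1.991 - j0.002205 VA.
Step 8 — Real power: P = Re(S) = 1.991 W.
Step 9 — Reactive power: Q = Im(S) = -0.002205 VAR.
Step 10 — Apparent power: |S| = 1.991 VA.
Step 11 — Power factor: PF = P/|S| = 1 (leading).

(a) P = 1.991 W  (b) Q = -0.002205 VAR  (c) S = 1.991 VA  (d) PF = 1 (leading)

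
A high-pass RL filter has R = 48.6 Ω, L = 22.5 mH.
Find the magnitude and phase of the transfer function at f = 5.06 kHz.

Step 1 — Angular frequency: ω = 2π·5060 = 3.179e+04 rad/s.
Step 2 — Transfer function: H(jω) = jωL/(R + jωL).
Step 3 — Numerator jωL = j·715.3; denominator R + jωL = 48.6 + j715.3.
Step 4 — H = 0.9954 + j0.06763.
Step 5 — Magnitude: |H| = 0.9977 (-0.0 dB); phase: φ = 3.9°.

|H| = 0.9977 (-0.0 dB), φ = 3.9°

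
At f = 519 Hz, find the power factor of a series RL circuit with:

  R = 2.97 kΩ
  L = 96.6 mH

Step 1 — Angular frequency: ω = 2π·f = 2π·519 = 3261 rad/s.
Step 2 — Component impedances:
  R: Z = R = 2970 Ω
  L: Z = jωL = j·3261·0.0966 = 0 + j315 Ω
Step 3 — Series combination: Z_total = R + L = 2970 + j315 Ω = 2987∠6.1° Ω.
Step 4 — Power factor: PF = cos(φ) = Re(Z)/|Z| = 2970/2986.7 = 0.9944.
Step 5 — Type: Im(Z) = 315 ⇒ lagging (phase φ = 6.1°).

PF = 0.9944 (lagging, φ = 6.1°)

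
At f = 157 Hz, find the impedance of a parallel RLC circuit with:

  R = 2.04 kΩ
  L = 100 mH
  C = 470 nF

Step 1 — Angular frequency: ω = 2π·f = 2π·157 = 986.5 rad/s.
Step 2 — Component impedances:
  R: Z = R = 2040 Ω
  L: Z = jωL = j·986.5·0.1 = 0 + j98.65 Ω
  C: Z = 1/(jωC) = -j/(ω·C) = 0 - j2157 Ω
Step 3 — Parallel combination: 1/Z_total = 1/R + 1/L + 1/C; Z_total = 5.225 + j103.1 Ω = 103.2∠87.1° Ω.

Z = 5.225 + j103.1 Ω = 103.2∠87.1° Ω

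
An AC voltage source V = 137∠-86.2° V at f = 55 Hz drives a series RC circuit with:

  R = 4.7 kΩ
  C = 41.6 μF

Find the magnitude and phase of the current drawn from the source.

Step 1 — Angular frequency: ω = 2π·f = 2π·55 = 345.6 rad/s.
Step 2 — Component impedances:
  R: Z = R = 4700 Ω
  C: Z = 1/(jωC) = -j/(ω·C) = 0 - j69.56 Ω
Step 3 — Series combination: Z_total = R + C = 4700 - j69.56 Ω = 4701∠-0.8° Ω.
Step 4 — Source phasor: V = 137∠-86.2° V = 9.08 - j136.7 V.
Step 5 — Ohm's law: I = V / Z_total = (9.08 - j136.7) / (4700 - j69.56) = 0.002362 - j0.02905 A.
Step 6 — Convert to polar: |I| = 0.02915 A, ∠I = -85.4°.

I = 0.02915∠-85.4° A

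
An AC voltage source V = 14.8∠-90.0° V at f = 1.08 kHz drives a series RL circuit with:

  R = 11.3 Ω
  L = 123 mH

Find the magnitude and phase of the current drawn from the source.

Step 1 — Angular frequency: ω = 2π·f = 2π·1080 = 6786 rad/s.
Step 2 — Component impedances:
  R: Z = R = 11.3 Ω
  L: Z = jωL = j·6786·0.123 = 0 + j834.7 Ω
Step 3 — Series combination: Z_total = R + L = 11.3 + j834.7 Ω = 834.7∠89.2° Ω.
Step 4 — Source phasor: V = 14.8∠-90.0° V = 0 - j14.8 V.
Step 5 — Ohm's law: I = V / Z_total = (0 - j14.8) / (11.3 + j834.7) = -0.01773 - j0.00024 A.
Step 6 — Convert to polar: |I| = 0.01773 A, ∠I = -179.2°.

I = 0.01773∠-179.2° A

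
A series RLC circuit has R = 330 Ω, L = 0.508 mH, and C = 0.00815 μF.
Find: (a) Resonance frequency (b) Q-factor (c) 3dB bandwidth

Step 1 — Resonance: ω₀ = 1/√(LC) = 1/√(0.000508·8.15e-09) = 4.915e+05 rad/s.
Step 2 — f₀ = ω₀/(2π) = 7.822e+04 Hz.
Step 3 — Series Q: Q = ω₀L/R = 4.915e+05·0.000508/330 = 0.7566.
Step 4 — Bandwidth: Δω = ω₀/Q = 6.496e+05 rad/s; BW = Δω/(2π) = 1.034e+05 Hz.

(a) f₀ = 7.822e+04 Hz  (b) Q = 0.7566  (c) BW = 1.034e+05 Hz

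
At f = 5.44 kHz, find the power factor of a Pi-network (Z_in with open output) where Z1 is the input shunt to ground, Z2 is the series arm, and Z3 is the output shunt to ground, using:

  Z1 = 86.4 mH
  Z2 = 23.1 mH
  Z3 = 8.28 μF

Step 1 — Angular frequency: ω = 2π·f = 2π·5440 = 3.418e+04 rad/s.
Step 2 — Component impedances:
  Z1: Z = jωL = j·3.418e+04·0.0864 = 0 + j2953 Ω
  Z2: Z = jωL = j·3.418e+04·0.0231 = 0 + j789.6 Ω
  Z3: Z = 1/(jωC) = -j/(ω·C) = 0 - j3.533 Ω
Step 3 — With open output, the series arm Z2 and the output shunt Z3 appear in series to ground: Z2 + Z3 = 0 + j786 Ω.
Step 4 — Parallel with input shunt Z1: Z_in = Z1 || (Z2 + Z3) = 0 + j620.8 Ω = 620.8∠90.0° Ω.
Step 5 — Power factor: PF = cos(φ) = Re(Z)/|Z| = -0/620.8 = -0.
Step 6 — Type: Im(Z) = 620.8 ⇒ lagging (phase φ = 90.0°).

PF = -0 (lagging, φ = 90.0°)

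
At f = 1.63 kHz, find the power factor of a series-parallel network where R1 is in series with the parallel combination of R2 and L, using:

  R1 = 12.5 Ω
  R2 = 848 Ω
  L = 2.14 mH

Step 1 — Angular frequency: ω = 2π·f = 2π·1630 = 1.024e+04 rad/s.
Step 2 — Component impedances:
  R1: Z = R = 12.5 Ω
  R2: Z = R = 848 Ω
  L: Z = jωL = j·1.024e+04·0.00214 = 0 + j21.92 Ω
Step 3 — Parallel branch: R2 || L = 1/(1/R2 + 1/L) = 0.5661 + j21.9 Ω.
Step 4 — Series with R1: Z_total = R1 + (R2 || L) = 13.07 + j21.9 Ω = 25.5∠59.2° Ω.
Step 5 — Power factor: PF = cos(φ) = Re(Z)/|Z| = 13.066/25.504 = 0.5123.
Step 6 — Type: Im(Z) = 21.9 ⇒ lagging (phase φ = 59.2°).

PF = 0.5123 (lagging, φ = 59.2°)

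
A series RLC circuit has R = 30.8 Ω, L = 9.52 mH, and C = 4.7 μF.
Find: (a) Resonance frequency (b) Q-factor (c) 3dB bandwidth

Step 1 — Resonance condition Im(Z)=0 gives ω₀ = 1/√(LC).
Step 2 — ω₀ = 1/√(0.00952·4.7e-06) = 4728 rad/s.
Step 3 — f₀ = ω₀/(2π) = 752.4 Hz.
Step 4 — Series Q: Q = ω₀L/R = 4728·0.00952/30.8 = 1.461.
Step 5 — 3dB bandwidth: Δω = ω₀/Q = 3235 rad/s; BW = Δω/(2π) = 514.9 Hz.

(a) f₀ = 752.4 Hz  (b) Q = 1.461  (c) BW = 514.9 Hz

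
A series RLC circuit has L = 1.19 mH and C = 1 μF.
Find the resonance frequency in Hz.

Step 1 — Resonance condition Im(Z)=0 gives ω₀ = 1/√(LC).
Step 2 — ω₀ = 1/√(0.00119·1e-06) = 2.899e+04 rad/s.
Step 3 — f₀ = ω₀/(2π) = 4614 Hz.

f₀ = 4614 Hz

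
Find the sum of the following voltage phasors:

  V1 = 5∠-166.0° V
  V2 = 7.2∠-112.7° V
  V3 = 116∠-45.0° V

Step 1 — Convert each phasor to rectangular form:
  V1 = 5·(cos(-166.0°) + j·sin(-166.0°)) = -4.851 - j1.21 V
  V2 = 7.2·(cos(-112.7°) + j·sin(-112.7°)) = -2.779 - j6.642 V
  V3 = 116·(cos(-45.0°) + j·sin(-45.0°)) = 82.02 - j82.02 V
Step 2 — Sum components: V_total = 74.39 - j89.88 V.
Step 3 — Convert to polar: |V_total| = 116.7 V, ∠V_total = -50.4°.

V_total = 116.7∠-50.4° V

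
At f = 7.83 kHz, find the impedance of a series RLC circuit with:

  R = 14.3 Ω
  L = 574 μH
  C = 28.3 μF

Step 1 — Angular frequency: ω = 2π·f = 2π·7830 = 4.92e+04 rad/s.
Step 2 — Component impedances:
  R: Z = R = 14.3 Ω
  L: Z = jωL = j·4.92e+04·0.000574 = 0 + j28.24 Ω
  C: Z = 1/(jωC) = -j/(ω·C) = 0 - j0.7182 Ω
Step 3 — Series combination: Z_total = R + L + C = 14.3 + j27.52 Ω = 31.01∠62.5° Ω.

Z = 14.3 + j27.52 Ω = 31.01∠62.5° Ω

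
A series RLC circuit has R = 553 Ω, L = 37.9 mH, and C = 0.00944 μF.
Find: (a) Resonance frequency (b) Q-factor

Step 1 — Resonance condition Im(Z)=0 gives ω₀ = 1/√(LC).
Step 2 — ω₀ = 1/√(0.0379·9.44e-09) = 5.287e+04 rad/s.
Step 3 — f₀ = ω₀/(2π) = 8414 Hz.
Step 4 — Series Q: Q = ω₀L/R = 5.287e+04·0.0379/553 = 3.623.

(a) f₀ = 8414 Hz  (b) Q = 3.623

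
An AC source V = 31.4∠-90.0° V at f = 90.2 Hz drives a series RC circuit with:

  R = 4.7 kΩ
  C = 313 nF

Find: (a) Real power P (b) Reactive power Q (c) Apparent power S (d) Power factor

Step 1 — Angular frequency: ω = 2π·f = 2π·90.2 = 566.7 rad/s.
Step 2 — Component impedances:
  R: Z = R = 4700 Ω
  C: Z = 1/(jωC) = -j/(ω·C) = 0 - j5637 Ω
Step 3 — Series combination: Z_total = R + C = 4700 - j5637 Ω = 7340∠-50.2° Ω.
Step 4 — Source phasor: V = 31.4∠-90.0° V = 0 - j31.4 V.
Step 5 — Current: I = V / Z = 0.003286 - j0.00274 A = 0.004278∠-39.8° A.
Step 6 — Complex power: S = V·I* = 0.08602 - j0.1032 VA.
Step 7 — Real power: P = Re(S) = 0.08602 W.
Step 8 — Reactive power: Q = Im(S) = -0.1032 VAR.
Step 9 — Apparent power: |S| = 0.1343 VA.
Step 10 — Power factor: PF = P/|S| = 0.6404 (leading).

(a) P = 0.08602 W  (b) Q = -0.1032 VAR  (c) S = 0.1343 VA  (d) PF = 0.6404 (leading)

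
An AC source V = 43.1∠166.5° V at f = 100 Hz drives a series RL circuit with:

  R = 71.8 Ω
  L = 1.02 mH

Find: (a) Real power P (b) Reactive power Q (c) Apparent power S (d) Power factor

Step 1 — Angular frequency: ω = 2π·f = 2π·100 = 628.3 rad/s.
Step 2 — Component impedances:
  R: Z = R = 71.8 Ω
  L: Z = jωL = j·628.3·0.00102 = 0 + j0.6409 Ω
Step 3 — Series combination: Z_total = R + L = 71.8 + j0.6409 Ω = 71.8∠0.5° Ω.
Step 4 — Source phasor: V = 43.1∠166.5° V = -41.91 + j10.06 V.
Step 5 — Current: I = V / Z = -0.5824 + j0.1453 A = 0.6003∠166.0° A.
Step 6 — Complex power: S = V·I* = 25.87 + j0.2309 VA.
Step 7 — Real power: P = Re(S) = 25.87 W.
Step 8 — Reactive power: Q = Im(S) = 0.2309 VAR.
Step 9 — Apparent power: |S| = 25.87 VA.
Step 10 — Power factor: PF = P/|S| = 1 (lagging).

(a) P = 25.87 W  (b) Q = 0.2309 VAR  (c) S = 25.87 VA  (d) PF = 1 (lagging)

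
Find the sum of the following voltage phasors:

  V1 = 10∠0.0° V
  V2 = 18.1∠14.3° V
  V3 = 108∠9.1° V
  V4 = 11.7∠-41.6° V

Step 1 — Convert each phasor to rectangular form:
  V1 = 10·(cos(0.0°) + j·sin(0.0°)) = 10 V
  V2 = 18.1·(cos(14.3°) + j·sin(14.3°)) = 17.54 + j4.471 V
  V3 = 108·(cos(9.1°) + j·sin(9.1°)) = 106.6 + j17.08 V
  V4 = 11.7·(cos(-41.6°) + j·sin(-41.6°)) = 8.749 - j7.768 V
Step 2 — Sum components: V_total = 142.9 + j13.78 V.
Step 3 — Convert to polar: |V_total| = 143.6 V, ∠V_total = 5.5°.

V_total = 143.6∠5.5° V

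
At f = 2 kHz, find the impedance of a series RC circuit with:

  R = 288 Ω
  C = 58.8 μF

Step 1 — Angular frequency: ω = 2π·f = 2π·2000 = 1.257e+04 rad/s.
Step 2 — Component impedances:
  R: Z = R = 288 Ω
  C: Z = 1/(jωC) = -j/(ω·C) = 0 - j1.353 Ω
Step 3 — Series combination: Z_total = R + C = 288 - j1.353 Ω = 288∠-0.3° Ω.

Z = 288 - j1.353 Ω = 288∠-0.3° Ω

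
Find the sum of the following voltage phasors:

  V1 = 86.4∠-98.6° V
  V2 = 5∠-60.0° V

Step 1 — Convert each phasor to rectangular form:
  V1 = 86.4·(cos(-98.6°) + j·sin(-98.6°)) = -12.92 - j85.43 V
  V2 = 5·(cos(-60.0°) + j·sin(-60.0°)) = 2.5 - j4.33 V
Step 2 — Sum components: V_total = -10.42 - j89.76 V.
Step 3 — Convert to polar: |V_total| = 90.36 V, ∠V_total = -96.6°.

V_total = 90.36∠-96.6° V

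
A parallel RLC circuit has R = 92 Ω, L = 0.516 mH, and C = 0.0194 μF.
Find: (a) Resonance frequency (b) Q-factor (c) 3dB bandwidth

Step 1 — Resonance: ω₀ = 1/√(LC) = 1/√(0.000516·1.94e-08) = 3.161e+05 rad/s.
Step 2 — f₀ = ω₀/(2π) = 5.03e+04 Hz.
Step 3 — Parallel Q: Q = R/(ω₀L) = 92/(3.161e+05·0.000516) = 0.5641.
Step 4 — Bandwidth: Δω = ω₀/Q = 5.603e+05 rad/s; BW = Δω/(2π) = 8.917e+04 Hz.

(a) f₀ = 5.03e+04 Hz  (b) Q = 0.5641  (c) BW = 8.917e+04 Hz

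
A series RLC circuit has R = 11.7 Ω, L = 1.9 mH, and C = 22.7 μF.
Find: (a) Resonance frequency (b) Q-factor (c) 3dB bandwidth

Step 1 — Resonance condition Im(Z)=0 gives ω₀ = 1/√(LC).
Step 2 — ω₀ = 1/√(0.0019·2.27e-05) = 4815 rad/s.
Step 3 — f₀ = ω₀/(2π) = 766.4 Hz.
Step 4 — Series Q: Q = ω₀L/R = 4815·0.0019/11.7 = 0.7819.
Step 5 — 3dB bandwidth: Δω = ω₀/Q = 6158 rad/s; BW = Δω/(2π) = 980.1 Hz.

(a) f₀ = 766.4 Hz  (b) Q = 0.7819  (c) BW = 980.1 Hz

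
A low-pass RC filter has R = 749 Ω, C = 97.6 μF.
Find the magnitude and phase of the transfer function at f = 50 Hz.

Step 1 — Angular frequency: ω = 2π·50 = 314.2 rad/s.
Step 2 — Transfer function: H(jω) = 1/(1 + jωRC).
Step 3 — Denominator: 1 + jωRC = 1 + j·314.2·749·9.76e-05 = 1 + j22.97.
Step 4 — H = 0.001892 - j0.04346.
Step 5 — Magnitude: |H| = 0.0435 (-27.2 dB); phase: φ = -87.5°.

|H| = 0.0435 (-27.2 dB), φ = -87.5°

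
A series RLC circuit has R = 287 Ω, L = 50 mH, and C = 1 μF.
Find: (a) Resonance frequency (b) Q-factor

Step 1 — Resonance condition Im(Z)=0 gives ω₀ = 1/√(LC).
Step 2 — ω₀ = 1/√(0.05·1e-06) = 4472 rad/s.
Step 3 — f₀ = ω₀/(2π) = 711.8 Hz.
Step 4 — Series Q: Q = ω₀L/R = 4472·0.05/287 = 0.7791.

(a) f₀ = 711.8 Hz  (b) Q = 0.7791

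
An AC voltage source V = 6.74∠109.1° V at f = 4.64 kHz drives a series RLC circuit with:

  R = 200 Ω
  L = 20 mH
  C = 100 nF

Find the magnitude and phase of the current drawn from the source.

Step 1 — Angular frequency: ω = 2π·f = 2π·4640 = 2.915e+04 rad/s.
Step 2 — Component impedances:
  R: Z = R = 200 Ω
  L: Z = jωL = j·2.915e+04·0.02 = 0 + j583.1 Ω
  C: Z = 1/(jωC) = -j/(ω·C) = 0 - j343 Ω
Step 3 — Series combination: Z_total = R + L + C = 200 + j240.1 Ω = 312.5∠50.2° Ω.
Step 4 — Source phasor: V = 6.74∠109.1° V = -2.205 + j6.369 V.
Step 5 — Ohm's law: I = V / Z_total = (-2.205 + j6.369) / (200 + j240.1) = 0.01114 + j0.01847 A.
Step 6 — Convert to polar: |I| = 0.02157 A, ∠I = 58.9°.

I = 0.02157∠58.9° A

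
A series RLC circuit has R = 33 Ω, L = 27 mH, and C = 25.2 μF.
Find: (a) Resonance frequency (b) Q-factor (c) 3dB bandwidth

Step 1 — Resonance: ω₀ = 1/√(LC) = 1/√(0.027·2.52e-05) = 1212 rad/s.
Step 2 — f₀ = ω₀/(2π) = 192.9 Hz.
Step 3 — Series Q: Q = ω₀L/R = 1212·0.027/33 = 0.9919.
Step 4 — Bandwidth: Δω = ω₀/Q = 1222 rad/s; BW = Δω/(2π) = 194.5 Hz.

(a) f₀ = 192.9 Hz  (b) Q = 0.9919  (c) BW = 194.5 Hz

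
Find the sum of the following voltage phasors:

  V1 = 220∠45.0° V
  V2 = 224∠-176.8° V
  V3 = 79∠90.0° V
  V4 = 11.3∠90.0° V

Step 1 — Convert each phasor to rectangular form:
  V1 = 220·(cos(45.0°) + j·sin(45.0°)) = 155.6 + j155.6 V
  V2 = 224·(cos(-176.8°) + j·sin(-176.8°)) = -223.7 - j12.5 V
  V3 = 79·(cos(90.0°) + j·sin(90.0°)) = 0 + j79 V
  V4 = 11.3·(cos(90.0°) + j·sin(90.0°)) = 0 + j11.3 V
Step 2 — Sum components: V_total = -68.09 + j233.4 V.
Step 3 — Convert to polar: |V_total| = 243.1 V, ∠V_total = 106.3°.

V_total = 243.1∠106.3° V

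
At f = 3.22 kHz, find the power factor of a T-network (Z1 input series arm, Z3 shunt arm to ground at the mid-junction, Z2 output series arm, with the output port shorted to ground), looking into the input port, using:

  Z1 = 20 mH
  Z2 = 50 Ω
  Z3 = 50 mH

Step 1 — Angular frequency: ω = 2π·f = 2π·3220 = 2.023e+04 rad/s.
Step 2 — Component impedances:
  Z1: Z = jωL = j·2.023e+04·0.02 = 0 + j404.6 Ω
  Z2: Z = R = 50 Ω
  Z3: Z = jωL = j·2.023e+04·0.05 = 0 + j1012 Ω
Step 3 — With the output port shorted to ground, the output series arm Z2 runs from the junction to ground; the shunt arm Z3 also runs from the junction to ground. They appear in parallel: Z3 || Z2 = 49.88 + j2.465 Ω.
Step 4 — Series with input arm Z1: Z_in = Z1 + (Z3 || Z2) = 49.88 + j407.1 Ω = 410.1∠83.0° Ω.
Step 5 — Power factor: PF = cos(φ) = Re(Z)/|Z| = 49.88/410.1 = 0.1216.
Step 6 — Type: Im(Z) = 407.1 ⇒ lagging (phase φ = 83.0°).

PF = 0.1216 (lagging, φ = 83.0°)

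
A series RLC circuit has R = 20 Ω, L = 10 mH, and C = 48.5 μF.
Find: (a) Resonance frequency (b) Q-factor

Step 1 — Resonance condition Im(Z)=0 gives ω₀ = 1/√(LC).
Step 2 — ω₀ = 1/√(0.01·4.85e-05) = 1436 rad/s.
Step 3 — f₀ = ω₀/(2π) = 228.5 Hz.
Step 4 — Series Q: Q = ω₀L/R = 1436·0.01/20 = 0.718.

(a) f₀ = 228.5 Hz  (b) Q = 0.718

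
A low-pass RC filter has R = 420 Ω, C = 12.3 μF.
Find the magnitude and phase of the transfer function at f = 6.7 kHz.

Step 1 — Angular frequency: ω = 2π·6700 = 4.21e+04 rad/s.
Step 2 — Transfer function: H(jω) = 1/(1 + jωRC).
Step 3 — Denominator: 1 + jωRC = 1 + j·4.21e+04·420·1.23e-05 = 1 + j217.5.
Step 4 — H = 2.114e-05 - j0.004598.
Step 5 — Magnitude: |H| = 0.004598 (-46.7 dB); phase: φ = -89.7°.

|H| = 0.004598 (-46.7 dB), φ = -89.7°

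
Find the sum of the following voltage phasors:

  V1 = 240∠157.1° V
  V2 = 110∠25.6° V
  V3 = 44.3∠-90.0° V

Step 1 — Convert each phasor to rectangular form:
  V1 = 240·(cos(157.1°) + j·sin(157.1°)) = -221.1 + j93.39 V
  V2 = 110·(cos(25.6°) + j·sin(25.6°)) = 99.2 + j47.53 V
  V3 = 44.3·(cos(-90.0°) + j·sin(-90.0°)) = 0 - j44.3 V
Step 2 — Sum components: V_total = -121.9 + j96.62 V.
Step 3 — Convert to polar: |V_total| = 155.5 V, ∠V_total = 141.6°.

V_total = 155.5∠141.6° V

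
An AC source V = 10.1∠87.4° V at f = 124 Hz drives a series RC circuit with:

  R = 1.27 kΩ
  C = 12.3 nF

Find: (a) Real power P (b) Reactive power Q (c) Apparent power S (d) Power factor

Step 1 — Angular frequency: ω = 2π·f = 2π·124 = 779.1 rad/s.
Step 2 — Component impedances:
  R: Z = R = 1270 Ω
  C: Z = 1/(jωC) = -j/(ω·C) = 0 - j1.044e+05 Ω
Step 3 — Series combination: Z_total = R + C = 1270 - j1.044e+05 Ω = 1.044e+05∠-89.3° Ω.
Step 4 — Source phasor: V = 10.1∠87.4° V = 0.4582 + j10.09 V.
Step 5 — Current: I = V / Z = -9.662e-05 + j5.567e-06 A = 9.678e-05∠176.7° A.
Step 6 — Complex power: S = V·I* = 1.19e-05 - j0.0009774 VA.
Step 7 — Real power: P = Re(S) = 1.19e-05 W.
Step 8 — Reactive power: Q = Im(S) = -0.0009774 VAR.
Step 9 — Apparent power: |S| = 0.0009775 VA.
Step 10 — Power factor: PF = P/|S| = 0.01217 (leading).

(a) P = 1.19e-05 W  (b) Q = -0.0009774 VAR  (c) S = 0.0009775 VA  (d) PF = 0.01217 (leading)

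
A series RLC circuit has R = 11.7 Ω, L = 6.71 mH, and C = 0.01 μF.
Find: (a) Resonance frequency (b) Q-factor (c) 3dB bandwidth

Step 1 — Resonance: ω₀ = 1/√(LC) = 1/√(0.00671·1e-08) = 1.221e+05 rad/s.
Step 2 — f₀ = ω₀/(2π) = 1.943e+04 Hz.
Step 3 — Series Q: Q = ω₀L/R = 1.221e+05·0.00671/11.7 = 70.01.
Step 4 — Bandwidth: Δω = ω₀/Q = 1744 rad/s; BW = Δω/(2π) = 277.5 Hz.

(a) f₀ = 1.943e+04 Hz  (b) Q = 70.01  (c) BW = 277.5 Hz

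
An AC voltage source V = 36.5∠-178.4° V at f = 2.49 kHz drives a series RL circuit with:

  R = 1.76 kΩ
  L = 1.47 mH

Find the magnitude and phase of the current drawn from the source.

Step 1 — Angular frequency: ω = 2π·f = 2π·2490 = 1.565e+04 rad/s.
Step 2 — Component impedances:
  R: Z = R = 1760 Ω
  L: Z = jωL = j·1.565e+04·0.00147 = 0 + j23 Ω
Step 3 — Series combination: Z_total = R + L = 1760 + j23 Ω = 1760∠0.7° Ω.
Step 4 — Source phasor: V = 36.5∠-178.4° V = -36.49 - j1.019 V.
Step 5 — Ohm's law: I = V / Z_total = (-36.49 - j1.019) / (1760 + j23) = -0.02073 - j0.0003081 A.
Step 6 — Convert to polar: |I| = 0.02074 A, ∠I = -179.1°.

I = 0.02074∠-179.1° A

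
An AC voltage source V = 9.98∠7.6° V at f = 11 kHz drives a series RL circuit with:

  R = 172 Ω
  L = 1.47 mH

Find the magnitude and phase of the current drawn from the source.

Step 1 — Angular frequency: ω = 2π·f = 2π·1.1e+04 = 6.912e+04 rad/s.
Step 2 — Component impedances:
  R: Z = R = 172 Ω
  L: Z = jωL = j·6.912e+04·0.00147 = 0 + j101.6 Ω
Step 3 — Series combination: Z_total = R + L = 172 + j101.6 Ω = 199.8∠30.6° Ω.
Step 4 — Source phasor: V = 9.98∠7.6° V = 9.892 + j1.32 V.
Step 5 — Ohm's law: I = V / Z_total = (9.892 + j1.32) / (172 + j101.6) = 0.046 - j0.0195 A.
Step 6 — Convert to polar: |I| = 0.04996 A, ∠I = -23.0°.

I = 0.04996∠-23.0° A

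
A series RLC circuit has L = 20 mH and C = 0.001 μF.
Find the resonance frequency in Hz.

Step 1 — Resonance condition Im(Z)=0 gives ω₀ = 1/√(LC).
Step 2 — ω₀ = 1/√(0.02·1e-09) = 2.236e+05 rad/s.
Step 3 — f₀ = ω₀/(2π) = 3.559e+04 Hz.

f₀ = 3.559e+04 Hz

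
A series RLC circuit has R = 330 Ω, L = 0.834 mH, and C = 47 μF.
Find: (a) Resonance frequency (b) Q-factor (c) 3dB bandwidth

Step 1 — Resonance condition Im(Z)=0 gives ω₀ = 1/√(LC).
Step 2 — ω₀ = 1/√(0.000834·4.7e-05) = 5051 rad/s.
Step 3 — f₀ = ω₀/(2π) = 803.9 Hz.
Step 4 — Series Q: Q = ω₀L/R = 5051·0.000834/330 = 0.01276.
Step 5 — 3dB bandwidth: Δω = ω₀/Q = 3.957e+05 rad/s; BW = Δω/(2π) = 6.297e+04 Hz.

(a) f₀ = 803.9 Hz  (b) Q = 0.01276  (c) BW = 6.297e+04 Hz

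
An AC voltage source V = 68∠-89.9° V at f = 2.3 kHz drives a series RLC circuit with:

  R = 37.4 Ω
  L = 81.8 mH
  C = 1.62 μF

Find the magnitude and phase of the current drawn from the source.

Step 1 — Angular frequency: ω = 2π·f = 2π·2300 = 1.445e+04 rad/s.
Step 2 — Component impedances:
  R: Z = R = 37.4 Ω
  L: Z = jωL = j·1.445e+04·0.0818 = 0 + j1182 Ω
  C: Z = 1/(jωC) = -j/(ω·C) = 0 - j42.71 Ω
Step 3 — Series combination: Z_total = R + L + C = 37.4 + j1139 Ω = 1140∠88.1° Ω.
Step 4 — Source phasor: V = 68∠-89.9° V = 0.1187 - j68 V.
Step 5 — Ohm's law: I = V / Z_total = (0.1187 - j68) / (37.4 + j1139) = -0.05961 - j0.002061 A.
Step 6 — Convert to polar: |I| = 0.05965 A, ∠I = -178.0°.

I = 0.05965∠-178.0° A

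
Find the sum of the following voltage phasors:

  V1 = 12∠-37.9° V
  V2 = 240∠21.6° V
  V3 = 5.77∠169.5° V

Step 1 — Convert each phasor to rectangular form:
  V1 = 12·(cos(-37.9°) + j·sin(-37.9°)) = 9.469 - j7.371 V
  V2 = 240·(cos(21.6°) + j·sin(21.6°)) = 223.1 + j88.35 V
  V3 = 5.77·(cos(169.5°) + j·sin(169.5°)) = -5.673 + j1.051 V
Step 2 — Sum components: V_total = 226.9 + j82.03 V.
Step 3 — Convert to polar: |V_total| = 241.3 V, ∠V_total = 19.9°.

V_total = 241.3∠19.9° V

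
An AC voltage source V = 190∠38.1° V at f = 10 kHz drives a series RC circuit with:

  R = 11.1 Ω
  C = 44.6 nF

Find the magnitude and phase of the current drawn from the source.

Step 1 — Angular frequency: ω = 2π·f = 2π·1e+04 = 6.283e+04 rad/s.
Step 2 — Component impedances:
  R: Z = R = 11.1 Ω
  C: Z = 1/(jωC) = -j/(ω·C) = 0 - j356.8 Ω
Step 3 — Series combination: Z_total = R + C = 11.1 - j356.8 Ω = 357∠-88.2° Ω.
Step 4 — Source phasor: V = 190∠38.1° V = 149.5 + j117.2 V.
Step 5 — Ohm's law: I = V / Z_total = (149.5 + j117.2) / (11.1 - j356.8) = -0.3152 + j0.4288 A.
Step 6 — Convert to polar: |I| = 0.5322 A, ∠I = 126.3°.

I = 0.5322∠126.3° A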